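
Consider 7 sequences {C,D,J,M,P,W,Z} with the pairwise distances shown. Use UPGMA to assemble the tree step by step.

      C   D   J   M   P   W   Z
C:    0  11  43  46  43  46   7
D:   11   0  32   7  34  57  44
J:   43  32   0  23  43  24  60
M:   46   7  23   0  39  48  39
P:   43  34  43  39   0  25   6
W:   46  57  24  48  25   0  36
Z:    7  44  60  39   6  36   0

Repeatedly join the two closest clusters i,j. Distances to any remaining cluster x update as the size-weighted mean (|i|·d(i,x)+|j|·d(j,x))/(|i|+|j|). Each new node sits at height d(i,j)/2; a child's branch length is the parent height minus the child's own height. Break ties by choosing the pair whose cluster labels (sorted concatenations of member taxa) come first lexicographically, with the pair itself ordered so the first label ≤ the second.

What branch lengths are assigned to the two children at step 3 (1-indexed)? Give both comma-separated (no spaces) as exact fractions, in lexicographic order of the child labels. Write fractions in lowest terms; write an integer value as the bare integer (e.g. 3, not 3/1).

1. join P+Z (d=6) ⇒ PZ; edges |P|=3, |Z|=3
  updated: d(C,PZ)=25, d(D,PZ)=39, d(J,PZ)=103/2, d(M,PZ)=39, d(PZ,W)=61/2
2. join D+M (d=7) ⇒ DM; edges |D|=7/2, |M|=7/2
  updated: d(C,DM)=57/2, d(DM,J)=55/2, d(DM,PZ)=39, d(DM,W)=105/2
3. join J+W (d=24) ⇒ JW; edges |J|=12, |W|=12
  updated: d(C,JW)=89/2, d(DM,JW)=40, d(JW,PZ)=41
4. join C+PZ (d=25) ⇒ CPZ; edges |C|=25/2, |PZ|=19/2
  updated: d(CPZ,DM)=71/2, d(CPZ,JW)=253/6
5. join CPZ+DM (d=71/2) ⇒ CDMPZ; edges |CPZ|=21/4, |DM|=57/4
  updated: d(CDMPZ,JW)=413/10
6. join CDMPZ+JW (d=413/10) ⇒ CDJMPWZ; edges |CDMPZ|=29/10, |JW|=173/20
final tree: (((C:25/2,(P:3,Z:3):19/2):21/4,(D:7/2,M:7/2):57/4):29/10,(J:12,W:12):173/20)
total length: 1801/20

12,12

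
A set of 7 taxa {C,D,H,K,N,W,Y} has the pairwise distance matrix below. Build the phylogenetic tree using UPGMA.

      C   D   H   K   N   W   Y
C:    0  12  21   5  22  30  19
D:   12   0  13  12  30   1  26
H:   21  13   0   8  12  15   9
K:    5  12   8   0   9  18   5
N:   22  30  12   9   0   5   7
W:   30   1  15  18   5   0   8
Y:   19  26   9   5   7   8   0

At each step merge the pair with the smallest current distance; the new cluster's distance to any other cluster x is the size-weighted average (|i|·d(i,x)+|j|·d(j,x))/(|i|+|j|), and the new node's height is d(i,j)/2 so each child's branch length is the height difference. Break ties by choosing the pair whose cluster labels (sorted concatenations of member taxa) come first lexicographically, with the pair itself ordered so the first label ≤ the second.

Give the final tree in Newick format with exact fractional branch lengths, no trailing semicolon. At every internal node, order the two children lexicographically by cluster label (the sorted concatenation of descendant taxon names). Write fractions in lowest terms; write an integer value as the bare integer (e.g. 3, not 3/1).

step 1: merge (D,W) at d=1; branch lengths D→1/2, W→1/2; new cluster DW
  updated: d(C,DW)=21, d(DW,H)=14, d(DW,K)=15, d(DW,N)=35/2, d(DW,Y)=17
step 2: merge (C,K) at d=5; branch lengths C→5/2, K→5/2; new cluster CK
  updated: d(CK,DW)=18, d(CK,H)=29/2, d(CK,N)=31/2, d(CK,Y)=12
step 3: merge (N,Y) at d=7; branch lengths N→7/2, Y→7/2; new cluster NY
  updated: d(CK,NY)=55/4, d(DW,NY)=69/4, d(H,NY)=21/2
step 4: merge (H,NY) at d=21/2; branch lengths H→21/4, NY→7/4; new cluster HNY
  updated: d(CK,HNY)=14, d(DW,HNY)=97/6
step 5: merge (CK,HNY) at d=14; branch lengths CK→9/2, HNY→7/4; new cluster CHKNY
  updated: d(CHKNY,DW)=169/10
step 6: merge (CHKNY,DW) at d=169/10; branch lengths CHKNY→29/20, DW→159/20; new cluster CDHKNWY
final tree: (((C:5/2,K:5/2):9/2,(H:21/4,(N:7/2,Y:7/2):7/4):7/4):29/20,(D:1/2,W:1/2):159/20)
total length: 713/20

(((C:5/2,K:5/2):9/2,(H:21/4,(N:7/2,Y:7/2):7/4):7/4):29/20,(D:1/2,W:1/2):159/20)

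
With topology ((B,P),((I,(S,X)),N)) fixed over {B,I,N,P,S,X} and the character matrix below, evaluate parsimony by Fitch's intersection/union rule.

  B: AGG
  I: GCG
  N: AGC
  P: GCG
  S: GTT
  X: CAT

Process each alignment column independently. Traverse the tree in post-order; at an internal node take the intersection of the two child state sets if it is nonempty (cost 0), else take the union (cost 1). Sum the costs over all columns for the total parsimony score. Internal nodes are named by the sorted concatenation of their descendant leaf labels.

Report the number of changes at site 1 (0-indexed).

[col 0] BP: children B:{A}, P:{G} ∪→ {A,G}; cost 1
[col 0] SX: children S:{G}, X:{C} ∪→ {C,G}; cost 1
[col 0] ISX: children I:{G}, SX:{C,G} ∩→ {G}; cost 0
[col 0] INSX: children ISX:{G}, N:{A} ∪→ {A,G}; cost 1
[col 0] BINPSX: children BP:{A,G}, INSX:{A,G} ∩→ {A,G}; cost 0
[col 1] BP: children B:{G}, P:{C} ∪→ {C,G}; cost 1
[col 1] SX: children S:{T}, X:{A} ∪→ {A,T}; cost 1
[col 1] ISX: children I:{C}, SX:{A,T} ∪→ {A,C,T}; cost 1
[col 1] INSX: children ISX:{A,C,T}, N:{G} ∪→ {A,C,G,T}; cost 1
[col 1] BINPSX: children BP:{C,G}, INSX:{A,C,G,T} ∩→ {C,G}; cost 0
[col 2] BP: children B:{G}, P:{G} ∩→ {G}; cost 0
[col 2] SX: children S:{T}, X:{T} ∩→ {T}; cost 0
[col 2] ISX: children I:{G}, SX:{T} ∪→ {G,T}; cost 1
[col 2] INSX: children ISX:{G,T}, N:{C} ∪→ {C,G,T}; cost 1
[col 2] BINPSX: children BP:{G}, INSX:{C,G,T} ∩→ {G}; cost 0
per-site changes: [3, 4, 2]; total = 9

4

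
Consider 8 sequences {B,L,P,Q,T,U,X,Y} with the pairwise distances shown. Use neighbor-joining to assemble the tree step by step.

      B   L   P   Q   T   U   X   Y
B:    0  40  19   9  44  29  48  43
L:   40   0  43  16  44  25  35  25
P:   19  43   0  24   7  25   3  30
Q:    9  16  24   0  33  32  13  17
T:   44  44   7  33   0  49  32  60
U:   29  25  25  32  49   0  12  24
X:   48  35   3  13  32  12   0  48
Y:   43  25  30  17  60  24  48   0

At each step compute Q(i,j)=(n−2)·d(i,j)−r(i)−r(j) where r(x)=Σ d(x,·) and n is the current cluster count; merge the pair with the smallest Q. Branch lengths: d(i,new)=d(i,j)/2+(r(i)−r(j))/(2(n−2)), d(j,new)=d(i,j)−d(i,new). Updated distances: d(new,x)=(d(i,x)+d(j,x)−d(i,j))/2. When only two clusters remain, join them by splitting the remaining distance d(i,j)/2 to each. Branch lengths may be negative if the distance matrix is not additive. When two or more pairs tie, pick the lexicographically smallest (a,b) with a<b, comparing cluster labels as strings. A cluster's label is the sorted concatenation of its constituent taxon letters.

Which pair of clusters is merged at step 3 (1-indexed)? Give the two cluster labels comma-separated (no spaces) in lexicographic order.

step 1: merge (P,T) at d=7, Q=-378; branch lengths P→-19/3, T→40/3; new cluster PT
  updated: d(B,PT)=28, d(L,PT)=40, d(PT,Q)=25, d(PT,U)=67/2, d(PT,X)=14, d(PT,Y)=83/2
step 2: merge (PT,X) at d=14, Q=-282; branch lengths PT→41/5, X→29/5; new cluster PTX
  updated: d(B,PTX)=31, d(L,PTX)=61/2, d(PTX,Q)=12, d(PTX,U)=63/4, d(PTX,Y)=151/4
step 3: merge (B,Q) at d=9, Q=-202; branch lengths B→51/4, Q→-15/4; new cluster BQ
  updated: d(BQ,L)=47/2, d(BQ,PTX)=17, d(BQ,U)=26, d(BQ,Y)=51/2
step 4: merge (PTX,U) at d=63/4, Q=-289/2; branch lengths PTX→115/12, U→37/6; new cluster PTUX
  updated: d(BQ,PTUX)=109/8, d(L,PTUX)=159/8, d(PTUX,Y)=23
step 5: merge (BQ,PTUX) at d=109/8, Q=-735/8; branch lengths BQ→267/32, PTUX→169/32; new cluster BPQTUX
  updated: d(BPQTUX,L)=119/8, d(BPQTUX,Y)=279/16
step 6: merge (BPQTUX,L) at d=119/8, Q=-917/16; branch lengths BPQTUX→117/32, L→359/32; new cluster BLPQTUX
  updated: d(BLPQTUX,Y)=441/32
step 7: merge (BLPQTUX,Y) at d=441/32; branch lengths BLPQTUX→441/64, Y→441/64; new cluster BLPQTUXY
final tree: ((((B:51/4,Q:-15/4):267/32,(((P:-19/3,T:40/3):41/5,X:29/5):115/12,U:37/6):169/32):117/32,L:359/32):441/64,Y:441/64)
total length: 2817/32

B,Q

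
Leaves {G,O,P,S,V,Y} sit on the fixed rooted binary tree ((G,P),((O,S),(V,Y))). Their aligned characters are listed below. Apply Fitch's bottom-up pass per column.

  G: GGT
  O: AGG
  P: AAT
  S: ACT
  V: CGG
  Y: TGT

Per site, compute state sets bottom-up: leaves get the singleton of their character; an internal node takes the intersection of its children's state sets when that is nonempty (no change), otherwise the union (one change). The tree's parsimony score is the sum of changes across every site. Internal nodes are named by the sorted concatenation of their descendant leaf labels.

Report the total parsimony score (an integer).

7

GP@0: {G} ∪ {A} = {A,G} (union, +1)
OS@0: {A} ∩ {A} = {A} (intersection, +0)
VY@0: {C} ∪ {T} = {C,T} (union, +1)
OSVY@0: {A} ∪ {C,T} = {A,C,T} (union, +1)
GOPSVY@0: {A,G} ∩ {A,C,T} = {A} (intersection, +0)
GP@1: {G} ∪ {A} = {A,G} (union, +1)
OS@1: {G} ∪ {C} = {C,G} (union, +1)
VY@1: {G} ∩ {G} = {G} (intersection, +0)
OSVY@1: {C,G} ∩ {G} = {G} (intersection, +0)
GOPSVY@1: {A,G} ∩ {G} = {G} (intersection, +0)
GP@2: {T} ∩ {T} = {T} (intersection, +0)
OS@2: {G} ∪ {T} = {G,T} (union, +1)
VY@2: {G} ∪ {T} = {G,T} (union, +1)
OSVY@2: {G,T} ∩ {G,T} = {G,T} (intersection, +0)
GOPSVY@2: {T} ∩ {G,T} = {T} (intersection, +0)
per-site changes: [3, 2, 2]; total = 7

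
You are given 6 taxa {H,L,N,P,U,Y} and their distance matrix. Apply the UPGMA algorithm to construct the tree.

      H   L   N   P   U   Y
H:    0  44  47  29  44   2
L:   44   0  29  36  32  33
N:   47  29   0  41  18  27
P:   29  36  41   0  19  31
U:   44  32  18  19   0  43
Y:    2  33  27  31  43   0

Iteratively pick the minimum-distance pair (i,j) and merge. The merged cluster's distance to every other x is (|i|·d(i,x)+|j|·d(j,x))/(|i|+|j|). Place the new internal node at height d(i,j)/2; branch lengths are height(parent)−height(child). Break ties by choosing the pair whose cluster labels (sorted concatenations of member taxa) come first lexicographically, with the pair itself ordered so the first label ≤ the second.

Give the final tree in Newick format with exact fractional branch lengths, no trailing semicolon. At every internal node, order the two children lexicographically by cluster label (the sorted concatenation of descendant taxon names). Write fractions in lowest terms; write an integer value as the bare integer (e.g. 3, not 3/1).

step 1: merge (H,Y) at d=2; branch lengths H→1, Y→1; new cluster HY
  updated: d(HY,L)=77/2, d(HY,N)=37, d(HY,P)=30, d(HY,U)=87/2
step 2: merge (N,U) at d=18; branch lengths N→9, U→9; new cluster NU
  updated: d(HY,NU)=161/4, d(L,NU)=61/2, d(NU,P)=30
step 3: merge (HY,P) at d=30; branch lengths HY→14, P→15; new cluster HPY
  updated: d(HPY,L)=113/3, d(HPY,NU)=221/6
step 4: merge (L,NU) at d=61/2; branch lengths L→61/4, NU→25/4; new cluster LNU
  updated: d(HPY,LNU)=334/9
step 5: merge (HPY,LNU) at d=334/9; branch lengths HPY→32/9, LNU→119/36; new cluster HLNPUY
final tree: (((H:1,Y:1):14,P:15):32/9,(L:61/4,(N:9,U:9):25/4):119/36)
total length: 2785/36

(((H:1,Y:1):14,P:15):32/9,(L:61/4,(N:9,U:9):25/4):119/36)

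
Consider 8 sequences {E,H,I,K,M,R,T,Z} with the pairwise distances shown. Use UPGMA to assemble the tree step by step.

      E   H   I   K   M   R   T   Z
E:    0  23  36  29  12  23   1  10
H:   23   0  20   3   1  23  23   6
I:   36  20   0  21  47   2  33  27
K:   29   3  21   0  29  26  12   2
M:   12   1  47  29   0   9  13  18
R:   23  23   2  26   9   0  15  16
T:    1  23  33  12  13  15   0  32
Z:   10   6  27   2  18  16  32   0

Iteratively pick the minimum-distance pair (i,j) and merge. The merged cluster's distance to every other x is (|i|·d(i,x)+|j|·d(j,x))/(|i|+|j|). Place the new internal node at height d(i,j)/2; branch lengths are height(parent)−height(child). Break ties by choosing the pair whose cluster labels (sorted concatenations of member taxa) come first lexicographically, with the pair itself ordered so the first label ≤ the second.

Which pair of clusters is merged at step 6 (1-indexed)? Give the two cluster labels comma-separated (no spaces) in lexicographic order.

ET,HKMZ

step 1: merge (E,T) at d=1; branch lengths E→1/2, T→1/2; new cluster ET
  updated: d(ET,H)=23, d(ET,I)=69/2, d(ET,K)=41/2, d(ET,M)=25/2, d(ET,R)=19, d(ET,Z)=21
step 2: merge (H,M) at d=1; branch lengths H→1/2, M→1/2; new cluster HM
  updated: d(ET,HM)=71/4, d(HM,I)=67/2, d(HM,K)=16, d(HM,R)=16, d(HM,Z)=12
step 3: merge (I,R) at d=2; branch lengths I→1, R→1; new cluster IR
  updated: d(ET,IR)=107/4, d(HM,IR)=99/4, d(IR,K)=47/2, d(IR,Z)=43/2
step 4: merge (K,Z) at d=2; branch lengths K→1, Z→1; new cluster KZ
  updated: d(ET,KZ)=83/4, d(HM,KZ)=14, d(IR,KZ)=45/2
step 5: merge (HM,KZ) at d=14; branch lengths HM→13/2, KZ→6; new cluster HKMZ
  updated: d(ET,HKMZ)=77/4, d(HKMZ,IR)=189/8
step 6: merge (ET,HKMZ) at d=77/4; branch lengths ET→73/8, HKMZ→21/8; new cluster EHKMTZ
  updated: d(EHKMTZ,IR)=74/3
step 7: merge (EHKMTZ,IR) at d=74/3; branch lengths EHKMTZ→65/24, IR→34/3; new cluster EHIKMRTZ
final tree: (((E:1/2,T:1/2):73/8,((H:1/2,M:1/2):13/2,(K:1,Z:1):6):21/8):65/24,(I:1,R:1):34/3)
total length: 1063/24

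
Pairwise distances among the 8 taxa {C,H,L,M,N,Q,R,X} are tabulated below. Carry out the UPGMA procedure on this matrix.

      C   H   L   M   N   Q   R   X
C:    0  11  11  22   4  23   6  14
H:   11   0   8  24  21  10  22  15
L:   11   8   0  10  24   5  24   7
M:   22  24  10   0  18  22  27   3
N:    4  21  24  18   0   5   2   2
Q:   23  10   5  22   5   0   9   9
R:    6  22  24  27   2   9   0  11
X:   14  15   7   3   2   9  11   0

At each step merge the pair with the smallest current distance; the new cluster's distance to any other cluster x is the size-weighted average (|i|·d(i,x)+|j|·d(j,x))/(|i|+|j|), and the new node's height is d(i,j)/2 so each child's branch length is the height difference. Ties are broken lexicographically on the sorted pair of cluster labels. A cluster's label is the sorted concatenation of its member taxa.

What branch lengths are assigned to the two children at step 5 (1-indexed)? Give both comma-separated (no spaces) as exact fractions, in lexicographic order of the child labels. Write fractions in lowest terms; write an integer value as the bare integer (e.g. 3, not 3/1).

1. join N+R (d=2) ⇒ NR; edges |N|=1, |R|=1
  updated: d(C,NR)=5, d(H,NR)=43/2, d(L,NR)=24, d(M,NR)=45/2, d(NR,Q)=7, d(NR,X)=13/2
2. join M+X (d=3) ⇒ MX; edges |M|=3/2, |X|=3/2
  updated: d(C,MX)=18, d(H,MX)=39/2, d(L,MX)=17/2, d(MX,NR)=29/2, d(MX,Q)=31/2
3. join C+NR (d=5) ⇒ CNR; edges |C|=5/2, |NR|=3/2
  updated: d(CNR,H)=18, d(CNR,L)=59/3, d(CNR,MX)=47/3, d(CNR,Q)=37/3
4. join L+Q (d=5) ⇒ LQ; edges |L|=5/2, |Q|=5/2
  updated: d(CNR,LQ)=16, d(H,LQ)=9, d(LQ,MX)=12
5. join H+LQ (d=9) ⇒ HLQ; edges |H|=9/2, |LQ|=2
  updated: d(CNR,HLQ)=50/3, d(HLQ,MX)=29/2
6. join HLQ+MX (d=29/2) ⇒ HLMQX; edges |HLQ|=11/4, |MX|=23/4
  updated: d(CNR,HLMQX)=244/15
7. join CNR+HLMQX (d=244/15) ⇒ CHLMNQRX; edges |CNR|=169/30, |HLMQX|=53/60
final tree: ((C:5/2,(N:1,R:1):3/2):169/30,((H:9/2,(L:5/2,Q:5/2):2):11/4,(M:3/2,X:3/2):23/4):53/60)
total length: 2131/60

9/2,2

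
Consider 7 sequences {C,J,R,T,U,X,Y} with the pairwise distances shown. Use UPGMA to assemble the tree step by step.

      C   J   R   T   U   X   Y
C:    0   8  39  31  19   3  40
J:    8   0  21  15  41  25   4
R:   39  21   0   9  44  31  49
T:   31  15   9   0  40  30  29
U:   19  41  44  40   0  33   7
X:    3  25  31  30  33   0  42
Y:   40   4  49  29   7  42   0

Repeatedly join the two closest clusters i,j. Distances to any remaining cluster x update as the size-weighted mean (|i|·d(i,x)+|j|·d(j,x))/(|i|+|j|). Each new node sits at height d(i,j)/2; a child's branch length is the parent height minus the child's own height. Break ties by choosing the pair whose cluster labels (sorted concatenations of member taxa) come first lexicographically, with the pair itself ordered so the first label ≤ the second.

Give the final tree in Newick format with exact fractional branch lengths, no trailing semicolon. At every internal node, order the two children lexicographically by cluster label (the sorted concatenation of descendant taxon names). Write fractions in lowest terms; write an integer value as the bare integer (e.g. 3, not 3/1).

(((C:3/2,X:3/2):149/12,((J:2,Y:2):10,U:12):23/12):38/15,(R:9/2,T:9/2):239/20)

1. join C+X (d=3) ⇒ CX; edges |C|=3/2, |X|=3/2
  updated: d(CX,J)=33/2, d(CX,R)=35, d(CX,T)=61/2, d(CX,U)=26, d(CX,Y)=41
2. join J+Y (d=4) ⇒ JY; edges |J|=2, |Y|=2
  updated: d(CX,JY)=115/4, d(JY,R)=35, d(JY,T)=22, d(JY,U)=24
3. join R+T (d=9) ⇒ RT; edges |R|=9/2, |T|=9/2
  updated: d(CX,RT)=131/4, d(JY,RT)=57/2, d(RT,U)=42
4. join JY+U (d=24) ⇒ JUY; edges |JY|=10, |U|=12
  updated: d(CX,JUY)=167/6, d(JUY,RT)=33
5. join CX+JUY (d=167/6) ⇒ CJUXY; edges |CX|=149/12, |JUY|=23/12
  updated: d(CJUXY,RT)=329/10
6. join CJUXY+RT (d=329/10) ⇒ CJRTUXY; edges |CJUXY|=38/15, |RT|=239/20
final tree: (((C:3/2,X:3/2):149/12,((J:2,Y:2):10,U:12):23/12):38/15,(R:9/2,T:9/2):239/20)
total length: 4009/60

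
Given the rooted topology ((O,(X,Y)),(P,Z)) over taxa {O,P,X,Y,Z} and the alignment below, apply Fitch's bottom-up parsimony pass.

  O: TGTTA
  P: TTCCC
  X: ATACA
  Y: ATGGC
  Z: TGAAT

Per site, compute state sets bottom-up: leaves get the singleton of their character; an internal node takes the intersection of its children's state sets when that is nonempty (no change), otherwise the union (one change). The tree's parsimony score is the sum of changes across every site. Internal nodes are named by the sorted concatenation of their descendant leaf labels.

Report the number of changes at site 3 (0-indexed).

[col 0] XY: children X:{A}, Y:{A} ∩→ {A}; cost 0
[col 0] OXY: children O:{T}, XY:{A} ∪→ {A,T}; cost 1
[col 0] PZ: children P:{T}, Z:{T} ∩→ {T}; cost 0
[col 0] OPXYZ: children OXY:{A,T}, PZ:{T} ∩→ {T}; cost 0
[col 1] XY: children X:{T}, Y:{T} ∩→ {T}; cost 0
[col 1] OXY: children O:{G}, XY:{T} ∪→ {G,T}; cost 1
[col 1] PZ: children P:{T}, Z:{G} ∪→ {G,T}; cost 1
[col 1] OPXYZ: children OXY:{G,T}, PZ:{G,T} ∩→ {G,T}; cost 0
[col 2] XY: children X:{A}, Y:{G} ∪→ {A,G}; cost 1
[col 2] OXY: children O:{T}, XY:{A,G} ∪→ {A,G,T}; cost 1
[col 2] PZ: children P:{C}, Z:{A} ∪→ {A,C}; cost 1
[col 2] OPXYZ: children OXY:{A,G,T}, PZ:{A,C} ∩→ {A}; cost 0
[col 3] XY: children X:{C}, Y:{G} ∪→ {C,G}; cost 1
[col 3] OXY: children O:{T}, XY:{C,G} ∪→ {C,G,T}; cost 1
[col 3] PZ: children P:{C}, Z:{A} ∪→ {A,C}; cost 1
[col 3] OPXYZ: children OXY:{C,G,T}, PZ:{A,C} ∩→ {C}; cost 0
[col 4] XY: children X:{A}, Y:{C} ∪→ {A,C}; cost 1
[col 4] OXY: children O:{A}, XY:{A,C} ∩→ {A}; cost 0
[col 4] PZ: children P:{C}, Z:{T} ∪→ {C,T}; cost 1
[col 4] OPXYZ: children OXY:{A}, PZ:{C,T} ∪→ {A,C,T}; cost 1
per-site changes: [1, 2, 3, 3, 3]; total = 12

3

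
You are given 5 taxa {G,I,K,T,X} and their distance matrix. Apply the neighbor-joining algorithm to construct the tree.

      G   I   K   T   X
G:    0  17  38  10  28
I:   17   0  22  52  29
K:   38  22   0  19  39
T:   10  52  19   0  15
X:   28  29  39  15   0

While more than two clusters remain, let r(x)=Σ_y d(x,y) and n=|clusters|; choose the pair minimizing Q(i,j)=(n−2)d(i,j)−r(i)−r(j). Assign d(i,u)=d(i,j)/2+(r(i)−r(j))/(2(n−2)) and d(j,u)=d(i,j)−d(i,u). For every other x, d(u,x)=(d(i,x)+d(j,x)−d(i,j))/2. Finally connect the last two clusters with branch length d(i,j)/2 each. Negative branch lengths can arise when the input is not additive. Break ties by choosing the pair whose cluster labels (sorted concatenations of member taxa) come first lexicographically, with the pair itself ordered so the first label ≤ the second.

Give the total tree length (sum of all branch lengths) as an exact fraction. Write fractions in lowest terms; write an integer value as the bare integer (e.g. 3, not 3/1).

1. join I+K (d=22, Q=-172) ⇒ IK; edges |I|=34/3, |K|=32/3
  updated: d(G,IK)=33/2, d(IK,T)=49/2, d(IK,X)=23
2. join G+IK (d=33/2, Q=-171/2) ⇒ GIK; edges |G|=47/8, |IK|=85/8
  updated: d(GIK,T)=9, d(GIK,X)=69/4
3. join GIK+T (d=9, Q=-165/4) ⇒ GIKT; edges |GIK|=45/8, |T|=27/8
  updated: d(GIKT,X)=93/8
4. join GIKT+X (d=93/8) ⇒ GIKTX; edges |GIKT|=93/16, |X|=93/16
final tree: (((G:47/8,(I:34/3,K:32/3):85/8):45/8,T:27/8):93/16,X:93/16)
total length: 473/8

473/8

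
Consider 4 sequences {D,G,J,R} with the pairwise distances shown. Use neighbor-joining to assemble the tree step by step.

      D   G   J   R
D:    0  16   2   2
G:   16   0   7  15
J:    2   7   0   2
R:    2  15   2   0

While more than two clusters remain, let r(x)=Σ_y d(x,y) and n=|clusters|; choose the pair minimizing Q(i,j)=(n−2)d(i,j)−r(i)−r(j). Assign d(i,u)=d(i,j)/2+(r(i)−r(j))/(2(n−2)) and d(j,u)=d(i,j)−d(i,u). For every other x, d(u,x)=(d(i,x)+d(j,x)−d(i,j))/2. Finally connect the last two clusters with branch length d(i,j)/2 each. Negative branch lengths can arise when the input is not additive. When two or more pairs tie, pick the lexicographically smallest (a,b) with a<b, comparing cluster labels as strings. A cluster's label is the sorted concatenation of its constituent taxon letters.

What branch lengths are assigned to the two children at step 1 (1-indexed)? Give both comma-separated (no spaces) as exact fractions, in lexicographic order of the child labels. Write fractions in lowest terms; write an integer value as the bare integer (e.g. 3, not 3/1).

1. join D+R (d=2, Q=-35) ⇒ DR; edges |D|=5/4, |R|=3/4
  updated: d(DR,G)=29/2, d(DR,J)=1
2. join DR+G (d=29/2, Q=-45/2) ⇒ DGR; edges |DR|=17/4, |G|=41/4
  updated: d(DGR,J)=-13/4
3. join DGR+J (d=-13/4) ⇒ DGJR; edges |DGR|=-13/8, |J|=-13/8
final tree: (((D:5/4,R:3/4):17/4,G:41/4):-13/8,J:-13/8)
total length: 53/4

5/4,3/4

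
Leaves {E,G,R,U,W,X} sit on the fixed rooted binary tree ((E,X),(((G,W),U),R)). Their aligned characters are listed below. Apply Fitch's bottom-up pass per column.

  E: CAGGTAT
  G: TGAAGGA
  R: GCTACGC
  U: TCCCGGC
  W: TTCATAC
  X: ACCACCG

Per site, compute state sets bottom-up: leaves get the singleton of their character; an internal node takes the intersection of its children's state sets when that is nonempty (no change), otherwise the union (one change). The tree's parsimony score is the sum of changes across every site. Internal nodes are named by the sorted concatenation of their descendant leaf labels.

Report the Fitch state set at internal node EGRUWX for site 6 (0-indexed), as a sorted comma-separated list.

C,G,T

site 0, node EX: E={C} ∪ X={A} → {A,C} (+1)
site 0, node GW: G={T} ∩ W={T} → {T} (+0)
site 0, node GUW: GW={T} ∩ U={T} → {T} (+0)
site 0, node GRUW: GUW={T} ∪ R={G} → {G,T} (+1)
site 0, node EGRUWX: EX={A,C} ∪ GRUW={G,T} → {A,C,G,T} (+1)
site 1, node EX: E={A} ∪ X={C} → {A,C} (+1)
site 1, node GW: G={G} ∪ W={T} → {G,T} (+1)
site 1, node GUW: GW={G,T} ∪ U={C} → {C,G,T} (+1)
site 1, node GRUW: GUW={C,G,T} ∩ R={C} → {C} (+0)
site 1, node EGRUWX: EX={A,C} ∩ GRUW={C} → {C} (+0)
site 2, node EX: E={G} ∪ X={C} → {C,G} (+1)
site 2, node GW: G={A} ∪ W={C} → {A,C} (+1)
site 2, node GUW: GW={A,C} ∩ U={C} → {C} (+0)
site 2, node GRUW: GUW={C} ∪ R={T} → {C,T} (+1)
site 2, node EGRUWX: EX={C,G} ∩ GRUW={C,T} → {C} (+0)
site 3, node EX: E={G} ∪ X={A} → {A,G} (+1)
site 3, node GW: G={A} ∩ W={A} → {A} (+0)
site 3, node GUW: GW={A} ∪ U={C} → {A,C} (+1)
site 3, node GRUW: GUW={A,C} ∩ R={A} → {A} (+0)
site 3, node EGRUWX: EX={A,G} ∩ GRUW={A} → {A} (+0)
site 4, node EX: E={T} ∪ X={C} → {C,T} (+1)
site 4, node GW: G={G} ∪ W={T} → {G,T} (+1)
site 4, node GUW: GW={G,T} ∩ U={G} → {G} (+0)
site 4, node GRUW: GUW={G} ∪ R={C} → {C,G} (+1)
site 4, node EGRUWX: EX={C,T} ∩ GRUW={C,G} → {C} (+0)
site 5, node EX: E={A} ∪ X={C} → {A,C} (+1)
site 5, node GW: G={G} ∪ W={A} → {A,G} (+1)
site 5, node GUW: GW={A,G} ∩ U={G} → {G} (+0)
site 5, node GRUW: GUW={G} ∩ R={G} → {G} (+0)
site 5, node EGRUWX: EX={A,C} ∪ GRUW={G} → {A,C,G} (+1)
site 6, node EX: E={T} ∪ X={G} → {G,T} (+1)
site 6, node GW: G={A} ∪ W={C} → {A,C} (+1)
site 6, node GUW: GW={A,C} ∩ U={C} → {C} (+0)
site 6, node GRUW: GUW={C} ∩ R={C} → {C} (+0)
site 6, node EGRUWX: EX={G,T} ∪ GRUW={C} → {C,G,T} (+1)
per-site changes: [3, 3, 3, 2, 3, 3, 3]; total = 20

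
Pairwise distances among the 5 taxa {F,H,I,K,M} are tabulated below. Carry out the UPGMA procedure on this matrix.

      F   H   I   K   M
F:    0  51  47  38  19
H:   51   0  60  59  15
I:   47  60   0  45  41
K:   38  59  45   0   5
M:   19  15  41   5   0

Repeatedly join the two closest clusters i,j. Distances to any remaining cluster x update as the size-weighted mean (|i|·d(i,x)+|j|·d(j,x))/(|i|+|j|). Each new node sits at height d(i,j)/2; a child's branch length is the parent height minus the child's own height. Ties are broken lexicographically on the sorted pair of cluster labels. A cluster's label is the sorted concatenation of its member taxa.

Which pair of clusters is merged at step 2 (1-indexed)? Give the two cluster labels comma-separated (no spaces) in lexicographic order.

F,KM

iteration 1: select K,M (d=5); attach at lengths (5/2, 5/2); label the merged cluster KM
  updated: d(F,KM)=57/2, d(H,KM)=37, d(I,KM)=43
iteration 2: select F,KM (d=57/2); attach at lengths (57/4, 47/4); label the merged cluster FKM
  updated: d(FKM,H)=125/3, d(FKM,I)=133/3
iteration 3: select FKM,H (d=125/3); attach at lengths (79/12, 125/6); label the merged cluster FHKM
  updated: d(FHKM,I)=193/4
iteration 4: select FHKM,I (d=193/4); attach at lengths (79/24, 193/8); label the merged cluster FHIKM
final tree: (((F:57/4,(K:5/2,M:5/2):47/4):79/12,H:125/6):79/24,I:193/8)
total length: 515/6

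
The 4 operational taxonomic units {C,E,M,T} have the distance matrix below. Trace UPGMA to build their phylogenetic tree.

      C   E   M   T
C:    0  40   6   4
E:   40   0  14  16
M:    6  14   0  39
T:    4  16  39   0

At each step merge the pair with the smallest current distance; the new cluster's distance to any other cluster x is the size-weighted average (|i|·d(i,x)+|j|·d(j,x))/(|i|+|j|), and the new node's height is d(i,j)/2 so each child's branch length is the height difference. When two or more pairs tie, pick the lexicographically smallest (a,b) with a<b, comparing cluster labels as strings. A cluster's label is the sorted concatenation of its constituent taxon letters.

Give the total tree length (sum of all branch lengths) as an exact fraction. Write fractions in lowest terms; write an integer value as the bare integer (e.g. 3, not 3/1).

iteration 1: select C,T (d=4); attach at lengths (2, 2); label the merged cluster CT
  updated: d(CT,E)=28, d(CT,M)=45/2
iteration 2: select E,M (d=14); attach at lengths (7, 7); label the merged cluster EM
  updated: d(CT,EM)=101/4
iteration 3: select CT,EM (d=101/4); attach at lengths (85/8, 45/8); label the merged cluster CEMT
final tree: ((C:2,T:2):85/8,(E:7,M:7):45/8)
total length: 137/4

137/4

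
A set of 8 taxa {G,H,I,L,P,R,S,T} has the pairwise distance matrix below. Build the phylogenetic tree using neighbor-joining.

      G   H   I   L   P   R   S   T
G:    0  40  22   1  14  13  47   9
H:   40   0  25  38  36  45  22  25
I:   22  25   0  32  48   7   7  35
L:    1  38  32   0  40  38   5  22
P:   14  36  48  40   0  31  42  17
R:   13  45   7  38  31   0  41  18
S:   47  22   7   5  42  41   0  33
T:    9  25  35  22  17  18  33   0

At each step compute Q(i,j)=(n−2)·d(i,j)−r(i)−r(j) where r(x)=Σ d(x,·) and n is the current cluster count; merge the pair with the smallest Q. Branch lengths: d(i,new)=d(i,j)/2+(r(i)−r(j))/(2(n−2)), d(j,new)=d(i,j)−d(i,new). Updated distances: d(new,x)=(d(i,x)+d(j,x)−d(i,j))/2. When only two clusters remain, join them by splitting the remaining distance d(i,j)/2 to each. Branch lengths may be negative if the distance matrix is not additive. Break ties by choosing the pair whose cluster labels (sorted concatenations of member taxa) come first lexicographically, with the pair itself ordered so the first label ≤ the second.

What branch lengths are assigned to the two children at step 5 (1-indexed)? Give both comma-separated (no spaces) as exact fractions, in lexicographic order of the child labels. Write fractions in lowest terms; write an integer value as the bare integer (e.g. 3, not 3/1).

step 1: merge (L,S) at d=5, Q=-343; branch lengths L→3/4, S→17/4; new cluster LS
  updated: d(G,LS)=43/2, d(H,LS)=55/2, d(I,LS)=17, d(LS,P)=77/2, d(LS,R)=37, d(LS,T)=25
step 2: merge (I,R) at d=7, Q=-270; branch lengths I→19/5, R→16/5; new cluster IR
  updated: d(G,IR)=14, d(H,IR)=63/2, d(IR,LS)=47/2, d(IR,P)=36, d(IR,T)=23
step 3: merge (H,LS) at d=55/2, Q=-186; branch lengths H→67/4, LS→43/4; new cluster HLS
  updated: d(G,HLS)=17, d(HLS,IR)=55/4, d(HLS,P)=47/2, d(HLS,T)=45/4
step 4: merge (HLS,IR) at d=55/4, Q=-111; branch lengths HLS→10/3, IR→125/12; new cluster HILRS
  updated: d(G,HILRS)=69/8, d(HILRS,P)=183/8, d(HILRS,T)=41/4
step 5: merge (G,P) at d=14, Q=-115/2; branch lengths G→23/16, P→201/16; new cluster GP
  updated: d(GP,HILRS)=35/4, d(GP,T)=6
step 6: merge (GP,HILRS) at d=35/4, Q=-25; branch lengths GP→9/4, HILRS→13/2; new cluster GHILPRS
  updated: d(GHILPRS,T)=15/4
step 7: merge (GHILPRS,T) at d=15/4; branch lengths GHILPRS→15/8, T→15/8; new cluster GHILPRST
final tree: (((G:23/16,P:201/16):9/4,((H:67/4,(L:3/4,S:17/4):43/4):10/3,(I:19/5,R:16/5):125/12):13/2):15/8,T:15/8)
total length: 319/4

23/16,201/16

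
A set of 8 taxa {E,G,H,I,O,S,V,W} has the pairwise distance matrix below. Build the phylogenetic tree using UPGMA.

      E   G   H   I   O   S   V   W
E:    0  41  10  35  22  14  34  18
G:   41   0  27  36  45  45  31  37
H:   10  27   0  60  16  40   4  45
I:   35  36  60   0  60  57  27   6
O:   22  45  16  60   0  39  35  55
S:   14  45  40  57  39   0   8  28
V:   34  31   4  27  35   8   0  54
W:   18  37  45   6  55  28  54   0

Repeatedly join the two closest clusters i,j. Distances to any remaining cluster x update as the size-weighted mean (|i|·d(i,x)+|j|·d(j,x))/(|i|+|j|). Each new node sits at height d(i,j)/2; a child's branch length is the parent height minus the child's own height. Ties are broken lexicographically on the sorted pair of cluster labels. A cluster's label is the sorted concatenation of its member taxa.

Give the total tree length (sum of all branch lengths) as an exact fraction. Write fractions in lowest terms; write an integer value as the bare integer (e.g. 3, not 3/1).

step 1: merge (H,V) at d=4; branch lengths H→2, V→2; new cluster HV
  updated: d(E,HV)=22, d(G,HV)=29, d(HV,I)=87/2, d(HV,O)=51/2, d(HV,S)=24, d(HV,W)=99/2
step 2: merge (I,W) at d=6; branch lengths I→3, W→3; new cluster IW
  updated: d(E,IW)=53/2, d(G,IW)=73/2, d(HV,IW)=93/2, d(IW,O)=115/2, d(IW,S)=85/2
step 3: merge (E,S) at d=14; branch lengths E→7, S→7; new cluster ES
  updated: d(ES,G)=43, d(ES,HV)=23, d(ES,IW)=69/2, d(ES,O)=61/2
step 4: merge (ES,HV) at d=23; branch lengths ES→9/2, HV→19/2; new cluster EHSV
  updated: d(EHSV,G)=36, d(EHSV,IW)=81/2, d(EHSV,O)=28
step 5: merge (EHSV,O) at d=28; branch lengths EHSV→5/2, O→14; new cluster EHOSV
  updated: d(EHOSV,G)=189/5, d(EHOSV,IW)=439/10
step 6: merge (G,IW) at d=73/2; branch lengths G→73/4, IW→61/4; new cluster GIW
  updated: d(EHOSV,GIW)=628/15
step 7: merge (EHOSV,GIW) at d=628/15; branch lengths EHOSV→104/15, GIW→161/60; new cluster EGHIOSVW
final tree: ((((E:7,S:7):9/2,(H:2,V:2):19/2):5/2,O:14):104/15,(G:73/4,(I:3,W:3):61/4):161/60)
total length: 5857/60

5857/60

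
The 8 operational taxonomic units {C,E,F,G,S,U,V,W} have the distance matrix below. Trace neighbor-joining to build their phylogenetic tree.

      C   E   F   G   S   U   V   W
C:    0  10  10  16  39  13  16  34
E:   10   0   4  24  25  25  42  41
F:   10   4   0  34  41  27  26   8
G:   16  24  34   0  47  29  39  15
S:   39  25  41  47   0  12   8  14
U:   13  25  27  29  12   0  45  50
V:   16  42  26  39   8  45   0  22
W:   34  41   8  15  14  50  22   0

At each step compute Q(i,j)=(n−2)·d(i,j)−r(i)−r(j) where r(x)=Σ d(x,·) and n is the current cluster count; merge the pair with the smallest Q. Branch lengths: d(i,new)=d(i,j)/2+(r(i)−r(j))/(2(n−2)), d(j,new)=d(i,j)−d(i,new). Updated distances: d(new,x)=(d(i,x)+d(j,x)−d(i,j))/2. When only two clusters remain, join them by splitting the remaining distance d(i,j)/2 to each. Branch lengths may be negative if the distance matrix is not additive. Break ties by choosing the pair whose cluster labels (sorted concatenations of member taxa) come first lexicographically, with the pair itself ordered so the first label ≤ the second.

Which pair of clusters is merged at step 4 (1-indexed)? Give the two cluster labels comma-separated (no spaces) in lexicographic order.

iteration 1: select S,V (d=8, Q=-336); attach at lengths (3, 5); label the merged cluster SV
  updated: d(C,SV)=47/2, d(E,SV)=59/2, d(F,SV)=59/2, d(G,SV)=39, d(SV,U)=49/2, d(SV,W)=14
iteration 2: select SV,W (d=14, Q=-252); attach at lengths (34/5, 36/5); label the merged cluster SVW
  updated: d(C,SVW)=87/4, d(E,SVW)=113/4, d(F,SVW)=47/4, d(G,SVW)=20, d(SVW,U)=121/4
iteration 3: select E,F (d=4, Q=-162); attach at lengths (41/16, 23/16); label the merged cluster EF
  updated: d(C,EF)=8, d(EF,G)=27, d(EF,SVW)=18, d(EF,U)=24
iteration 4: select G,SVW (d=20, Q=-122); attach at lengths (31/3, 29/3); label the merged cluster GSVW
  updated: d(C,GSVW)=71/8, d(EF,GSVW)=25/2, d(GSVW,U)=157/8
iteration 5: select C,U (d=13, Q=-121/2); attach at lengths (-3/16, 211/16); label the merged cluster CU
  updated: d(CU,EF)=19/2, d(CU,GSVW)=31/4
iteration 6: select CU,EF (d=19/2, Q=-119/4); attach at lengths (19/8, 57/8); label the merged cluster CEFU
  updated: d(CEFU,GSVW)=43/8
iteration 7: select CEFU,GSVW (d=43/8); attach at lengths (43/16, 43/16); label the merged cluster CEFGSUVW
final tree: (((C:-3/16,U:211/16):19/8,(E:41/16,F:23/16):57/8):43/16,(G:31/3,((S:3,V:5):34/5,W:36/5):29/3):43/16)
total length: 591/8

G,SVW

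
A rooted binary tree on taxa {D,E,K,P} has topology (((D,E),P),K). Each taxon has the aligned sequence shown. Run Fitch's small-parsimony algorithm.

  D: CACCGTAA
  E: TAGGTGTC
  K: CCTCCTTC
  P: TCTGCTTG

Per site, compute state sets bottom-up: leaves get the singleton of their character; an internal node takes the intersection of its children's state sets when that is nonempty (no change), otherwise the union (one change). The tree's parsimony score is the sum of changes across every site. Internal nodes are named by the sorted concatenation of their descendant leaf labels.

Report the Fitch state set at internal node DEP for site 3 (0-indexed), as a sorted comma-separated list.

G

DE@0: {C} ∪ {T} = {C,T} (union, +1)
DEP@0: {C,T} ∩ {T} = {T} (intersection, +0)
DEKP@0: {T} ∪ {C} = {C,T} (union, +1)
DE@1: {A} ∩ {A} = {A} (intersection, +0)
DEP@1: {A} ∪ {C} = {A,C} (union, +1)
DEKP@1: {A,C} ∩ {C} = {C} (intersection, +0)
DE@2: {C} ∪ {G} = {C,G} (union, +1)
DEP@2: {C,G} ∪ {T} = {C,G,T} (union, +1)
DEKP@2: {C,G,T} ∩ {T} = {T} (intersection, +0)
DE@3: {C} ∪ {G} = {C,G} (union, +1)
DEP@3: {C,G} ∩ {G} = {G} (intersection, +0)
DEKP@3: {G} ∪ {C} = {C,G} (union, +1)
DE@4: {G} ∪ {T} = {G,T} (union, +1)
DEP@4: {G,T} ∪ {C} = {C,G,T} (union, +1)
DEKP@4: {C,G,T} ∩ {C} = {C} (intersection, +0)
DE@5: {T} ∪ {G} = {G,T} (union, +1)
DEP@5: {G,T} ∩ {T} = {T} (intersection, +0)
DEKP@5: {T} ∩ {T} = {T} (intersection, +0)
DE@6: {A} ∪ {T} = {A,T} (union, +1)
DEP@6: {A,T} ∩ {T} = {T} (intersection, +0)
DEKP@6: {T} ∩ {T} = {T} (intersection, +0)
DE@7: {A} ∪ {C} = {A,C} (union, +1)
DEP@7: {A,C} ∪ {G} = {A,C,G} (union, +1)
DEKP@7: {A,C,G} ∩ {C} = {C} (intersection, +0)
per-site changes: [2, 1, 2, 2, 2, 1, 1, 2]; total = 13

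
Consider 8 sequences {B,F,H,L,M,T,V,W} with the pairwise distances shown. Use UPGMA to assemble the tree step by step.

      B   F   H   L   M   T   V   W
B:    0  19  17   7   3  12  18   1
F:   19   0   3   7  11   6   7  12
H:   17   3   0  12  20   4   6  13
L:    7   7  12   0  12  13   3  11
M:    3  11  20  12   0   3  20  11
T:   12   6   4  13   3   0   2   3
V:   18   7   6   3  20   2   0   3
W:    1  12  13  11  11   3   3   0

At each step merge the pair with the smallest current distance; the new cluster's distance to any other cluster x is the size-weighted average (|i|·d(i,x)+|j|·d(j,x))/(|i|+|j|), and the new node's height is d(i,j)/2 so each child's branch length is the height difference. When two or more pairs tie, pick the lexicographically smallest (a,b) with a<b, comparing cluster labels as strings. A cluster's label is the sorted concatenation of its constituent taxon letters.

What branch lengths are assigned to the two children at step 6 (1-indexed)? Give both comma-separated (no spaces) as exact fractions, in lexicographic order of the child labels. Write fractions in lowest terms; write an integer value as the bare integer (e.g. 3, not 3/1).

3/2,35/8

step 1: merge (B,W) at d=1; branch lengths B→1/2, W→1/2; new cluster BW
  updated: d(BW,F)=31/2, d(BW,H)=15, d(BW,L)=9, d(BW,M)=7, d(BW,T)=15/2, d(BW,V)=21/2
step 2: merge (T,V) at d=2; branch lengths T→1, V→1; new cluster TV
  updated: d(BW,TV)=9, d(F,TV)=13/2, d(H,TV)=5, d(L,TV)=8, d(M,TV)=23/2
step 3: merge (F,H) at d=3; branch lengths F→3/2, H→3/2; new cluster FH
  updated: d(BW,FH)=61/4, d(FH,L)=19/2, d(FH,M)=31/2, d(FH,TV)=23/4
step 4: merge (FH,TV) at d=23/4; branch lengths FH→11/8, TV→15/8; new cluster FHTV
  updated: d(BW,FHTV)=97/8, d(FHTV,L)=35/4, d(FHTV,M)=27/2
step 5: merge (BW,M) at d=7; branch lengths BW→3, M→7/2; new cluster BMW
  updated: d(BMW,FHTV)=151/12, d(BMW,L)=10
step 6: merge (FHTV,L) at d=35/4; branch lengths FHTV→3/2, L→35/8; new cluster FHLTV
  updated: d(BMW,FHLTV)=181/15
step 7: merge (BMW,FHLTV) at d=181/15; branch lengths BMW→38/15, FHLTV→199/120; new cluster BFHLMTVW
final tree: (((B:1/2,W:1/2):3,M:7/2):38/15,(((F:3/2,H:3/2):11/8,(T:1,V:1):15/8):3/2,L:35/8):199/120)
total length: 1549/60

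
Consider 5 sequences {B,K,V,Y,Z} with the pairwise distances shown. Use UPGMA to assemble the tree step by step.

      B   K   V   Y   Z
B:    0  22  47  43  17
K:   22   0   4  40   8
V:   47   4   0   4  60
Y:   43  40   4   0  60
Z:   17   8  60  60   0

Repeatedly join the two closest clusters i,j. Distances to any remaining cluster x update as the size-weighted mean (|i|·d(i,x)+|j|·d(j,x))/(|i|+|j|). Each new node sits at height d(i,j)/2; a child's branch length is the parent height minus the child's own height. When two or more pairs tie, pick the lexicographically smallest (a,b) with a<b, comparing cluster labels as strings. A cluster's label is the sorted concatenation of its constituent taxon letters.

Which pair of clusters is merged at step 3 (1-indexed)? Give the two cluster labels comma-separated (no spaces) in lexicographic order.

1. join K+V (d=4) ⇒ KV; edges |K|=2, |V|=2
  updated: d(B,KV)=69/2, d(KV,Y)=22, d(KV,Z)=34
2. join B+Z (d=17) ⇒ BZ; edges |B|=17/2, |Z|=17/2
  updated: d(BZ,KV)=137/4, d(BZ,Y)=103/2
3. join KV+Y (d=22) ⇒ KVY; edges |KV|=9, |Y|=11
  updated: d(BZ,KVY)=40
4. join BZ+KVY (d=40) ⇒ BKVYZ; edges |BZ|=23/2, |KVY|=9
final tree: ((B:17/2,Z:17/2):23/2,((K:2,V:2):9,Y:11):9)
total length: 123/2

KV,Y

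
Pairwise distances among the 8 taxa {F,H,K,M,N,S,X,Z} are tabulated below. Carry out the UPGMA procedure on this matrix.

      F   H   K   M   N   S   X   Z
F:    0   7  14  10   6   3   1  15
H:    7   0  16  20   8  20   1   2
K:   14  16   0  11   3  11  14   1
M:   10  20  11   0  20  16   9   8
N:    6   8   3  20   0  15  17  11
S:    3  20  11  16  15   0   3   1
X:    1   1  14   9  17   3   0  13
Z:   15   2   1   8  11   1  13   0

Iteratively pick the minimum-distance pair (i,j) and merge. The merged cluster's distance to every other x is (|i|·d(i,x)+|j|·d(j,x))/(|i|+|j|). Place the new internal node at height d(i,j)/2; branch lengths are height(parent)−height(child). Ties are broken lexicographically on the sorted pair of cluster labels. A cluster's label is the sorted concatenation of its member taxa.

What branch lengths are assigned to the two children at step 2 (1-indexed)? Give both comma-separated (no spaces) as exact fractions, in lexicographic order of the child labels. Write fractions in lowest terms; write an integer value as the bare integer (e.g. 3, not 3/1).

1/2,1/2

step 1: merge (F,X) at d=1; branch lengths F→1/2, X→1/2; new cluster FX
  updated: d(FX,H)=4, d(FX,K)=14, d(FX,M)=19/2, d(FX,N)=23/2, d(FX,S)=3, d(FX,Z)=14
step 2: merge (K,Z) at d=1; branch lengths K→1/2, Z→1/2; new cluster KZ
  updated: d(FX,KZ)=14, d(H,KZ)=9, d(KZ,M)=19/2, d(KZ,N)=7, d(KZ,S)=6
step 3: merge (FX,S) at d=3; branch lengths FX→1, S→3/2; new cluster FSX
  updated: d(FSX,H)=28/3, d(FSX,KZ)=34/3, d(FSX,M)=35/3, d(FSX,N)=38/3
step 4: merge (KZ,N) at d=7; branch lengths KZ→3, N→7/2; new cluster KNZ
  updated: d(FSX,KNZ)=106/9, d(H,KNZ)=26/3, d(KNZ,M)=13
step 5: merge (H,KNZ) at d=26/3; branch lengths H→13/3, KNZ→5/6; new cluster HKNZ
  updated: d(FSX,HKNZ)=67/6, d(HKNZ,M)=59/4
step 6: merge (FSX,HKNZ) at d=67/6; branch lengths FSX→49/12, HKNZ→5/4; new cluster FHKNSXZ
  updated: d(FHKNSXZ,M)=94/7
step 7: merge (FHKNSXZ,M) at d=94/7; branch lengths FHKNSXZ→95/84, M→47/7; new cluster FHKMNSXZ
final tree: ((((F:1/2,X:1/2):1,S:3/2):49/12,(H:13/3,((K:1/2,Z:1/2):3,N:7/2):5/6):5/4):95/84,M:47/7)
total length: 2465/84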